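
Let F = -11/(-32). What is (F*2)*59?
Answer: 649/16 ≈ 40.563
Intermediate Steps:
F = 11/32 (F = -11*(-1/32) = 11/32 ≈ 0.34375)
(F*2)*59 = ((11/32)*2)*59 = (11/16)*59 = 649/16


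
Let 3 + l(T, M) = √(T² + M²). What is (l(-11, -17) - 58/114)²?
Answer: 1372090/3249 - 400*√410/57 ≈ 280.22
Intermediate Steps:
l(T, M) = -3 + √(M² + T²) (l(T, M) = -3 + √(T² + M²) = -3 + √(M² + T²))
(l(-11, -17) - 58/114)² = ((-3 + √((-17)² + (-11)²)) - 58/114)² = ((-3 + √(289 + 121)) - 58*1/114)² = ((-3 + √410) - 29/57)² = (-200/57 + √410)²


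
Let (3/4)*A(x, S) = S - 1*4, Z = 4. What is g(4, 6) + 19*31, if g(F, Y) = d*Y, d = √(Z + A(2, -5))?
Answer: 589 + 12*I*√2 ≈ 589.0 + 16.971*I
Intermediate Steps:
A(x, S) = -16/3 + 4*S/3 (A(x, S) = 4*(S - 1*4)/3 = 4*(S - 4)/3 = 4*(-4 + S)/3 = -16/3 + 4*S/3)
d = 2*I*√2 (d = √(4 + (-16/3 + (4/3)*(-5))) = √(4 + (-16/3 - 20/3)) = √(4 - 12) = √(-8) = 2*I*√2 ≈ 2.8284*I)
g(F, Y) = 2*I*Y*√2 (g(F, Y) = (2*I*√2)*Y = 2*I*Y*√2)
g(4, 6) + 19*31 = 2*I*6*√2 + 19*31 = 12*I*√2 + 589 = 589 + 12*I*√2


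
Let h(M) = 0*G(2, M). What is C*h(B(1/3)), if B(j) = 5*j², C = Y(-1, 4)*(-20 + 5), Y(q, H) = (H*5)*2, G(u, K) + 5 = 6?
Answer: 0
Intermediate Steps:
G(u, K) = 1 (G(u, K) = -5 + 6 = 1)
Y(q, H) = 10*H (Y(q, H) = (5*H)*2 = 10*H)
C = -600 (C = (10*4)*(-20 + 5) = 40*(-15) = -600)
h(M) = 0 (h(M) = 0*1 = 0)
C*h(B(1/3)) = -600*0 = 0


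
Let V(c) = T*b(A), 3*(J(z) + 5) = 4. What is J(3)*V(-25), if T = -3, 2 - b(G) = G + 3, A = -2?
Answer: 11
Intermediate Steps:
J(z) = -11/3 (J(z) = -5 + (⅓)*4 = -5 + 4/3 = -11/3)
b(G) = -1 - G (b(G) = 2 - (G + 3) = 2 - (3 + G) = 2 + (-3 - G) = -1 - G)
V(c) = -3 (V(c) = -3*(-1 - 1*(-2)) = -3*(-1 + 2) = -3*1 = -3)
J(3)*V(-25) = -11/3*(-3) = 11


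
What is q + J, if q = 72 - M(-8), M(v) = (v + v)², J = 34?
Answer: -150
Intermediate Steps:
M(v) = 4*v² (M(v) = (2*v)² = 4*v²)
q = -184 (q = 72 - 4*(-8)² = 72 - 4*64 = 72 - 1*256 = 72 - 256 = -184)
q + J = -184 + 34 = -150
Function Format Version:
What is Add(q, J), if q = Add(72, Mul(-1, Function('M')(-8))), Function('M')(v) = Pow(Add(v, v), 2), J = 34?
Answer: -150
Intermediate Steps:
Function('M')(v) = Mul(4, Pow(v, 2)) (Function('M')(v) = Pow(Mul(2, v), 2) = Mul(4, Pow(v, 2)))
q = -184 (q = Add(72, Mul(-1, Mul(4, Pow(-8, 2)))) = Add(72, Mul(-1, Mul(4, 64))) = Add(72, Mul(-1, 256)) = Add(72, -256) = -184)
Add(q, J) = Add(-184, 34) = -150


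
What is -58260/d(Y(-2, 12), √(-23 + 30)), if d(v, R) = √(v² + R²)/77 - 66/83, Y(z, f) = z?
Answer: 34404184584/468199 + 561894396*√11/468199 ≈ 77462.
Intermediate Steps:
d(v, R) = -66/83 + √(R² + v²)/77 (d(v, R) = √(R² + v²)*(1/77) - 66*1/83 = √(R² + v²)/77 - 66/83 = -66/83 + √(R² + v²)/77)
-58260/d(Y(-2, 12), √(-23 + 30)) = -58260/(-66/83 + √((√(-23 + 30))² + (-2)²)/77) = -58260/(-66/83 + √((√7)² + 4)/77) = -58260/(-66/83 + √(7 + 4)/77) = -58260/(-66/83 + √11/77)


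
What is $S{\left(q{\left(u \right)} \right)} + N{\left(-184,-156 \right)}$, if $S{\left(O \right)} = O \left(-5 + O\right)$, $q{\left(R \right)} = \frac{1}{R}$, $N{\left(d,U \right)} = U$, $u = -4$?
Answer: $- \frac{2475}{16} \approx -154.69$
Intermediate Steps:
$S{\left(q{\left(u \right)} \right)} + N{\left(-184,-156 \right)} = \frac{-5 + \frac{1}{-4}}{-4} - 156 = - \frac{-5 - \frac{1}{4}}{4} - 156 = \left(- \frac{1}{4}\right) \left(- \frac{21}{4}\right) - 156 = \frac{21}{16} - 156 = - \frac{2475}{16}$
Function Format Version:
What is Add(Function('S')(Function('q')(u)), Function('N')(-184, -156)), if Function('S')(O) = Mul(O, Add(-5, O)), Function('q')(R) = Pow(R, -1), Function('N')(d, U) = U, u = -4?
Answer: Rational(-2475, 16) ≈ -154.69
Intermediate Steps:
Add(Function('S')(Function('q')(u)), Function('N')(-184, -156)) = Add(Mul(Pow(-4, -1), Add(-5, Pow(-4, -1))), -156) = Add(Mul(Rational(-1, 4), Add(-5, Rational(-1, 4))), -156) = Add(Mul(Rational(-1, 4), Rational(-21, 4)), -156) = Add(Rational(21, 16), -156) = Rational(-2475, 16)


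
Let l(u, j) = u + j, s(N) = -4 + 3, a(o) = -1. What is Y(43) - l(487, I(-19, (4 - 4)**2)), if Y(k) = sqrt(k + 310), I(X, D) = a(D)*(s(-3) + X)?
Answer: -507 + sqrt(353) ≈ -488.21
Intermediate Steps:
s(N) = -1
I(X, D) = 1 - X (I(X, D) = -(-1 + X) = 1 - X)
Y(k) = sqrt(310 + k)
l(u, j) = j + u
Y(43) - l(487, I(-19, (4 - 4)**2)) = sqrt(310 + 43) - ((1 - 1*(-19)) + 487) = sqrt(353) - ((1 + 19) + 487) = sqrt(353) - (20 + 487) = sqrt(353) - 1*507 = sqrt(353) - 507 = -507 + sqrt(353)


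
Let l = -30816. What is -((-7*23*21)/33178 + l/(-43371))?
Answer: -97308433/159884782 ≈ -0.60862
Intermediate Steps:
-((-7*23*21)/33178 + l/(-43371)) = -((-7*23*21)/33178 - 30816/(-43371)) = -(-161*21*(1/33178) - 30816*(-1/43371)) = -(-3381*1/33178 + 3424/4819) = -(-3381/33178 + 3424/4819) = -1*97308433/159884782 = -97308433/159884782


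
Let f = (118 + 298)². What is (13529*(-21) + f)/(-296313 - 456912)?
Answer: 111053/753225 ≈ 0.14744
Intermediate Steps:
f = 173056 (f = 416² = 173056)
(13529*(-21) + f)/(-296313 - 456912) = (13529*(-21) + 173056)/(-296313 - 456912) = (-284109 + 173056)/(-753225) = -111053*(-1/753225) = 111053/753225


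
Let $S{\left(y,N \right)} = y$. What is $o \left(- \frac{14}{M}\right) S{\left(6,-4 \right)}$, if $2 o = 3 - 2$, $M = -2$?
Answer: $21$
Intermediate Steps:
$o = \frac{1}{2}$ ($o = \frac{3 - 2}{2} = \frac{1}{2} \cdot 1 = \frac{1}{2} \approx 0.5$)
$o \left(- \frac{14}{M}\right) S{\left(6,-4 \right)} = \frac{\left(-14\right) \frac{1}{-2}}{2} \cdot 6 = \frac{\left(-14\right) \left(- \frac{1}{2}\right)}{2} \cdot 6 = \frac{1}{2} \cdot 7 \cdot 6 = \frac{7}{2} \cdot 6 = 21$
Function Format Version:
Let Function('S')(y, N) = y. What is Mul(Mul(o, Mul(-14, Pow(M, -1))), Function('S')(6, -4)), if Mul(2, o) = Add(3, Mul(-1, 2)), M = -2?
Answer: 21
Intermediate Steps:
o = Rational(1, 2) (o = Mul(Rational(1, 2), Add(3, Mul(-1, 2))) = Mul(Rational(1, 2), Add(3, -2)) = Mul(Rational(1, 2), 1) = Rational(1, 2) ≈ 0.50000)
Mul(Mul(o, Mul(-14, Pow(M, -1))), Function('S')(6, -4)) = Mul(Mul(Rational(1, 2), Mul(-14, Pow(-2, -1))), 6) = Mul(Mul(Rational(1, 2), Mul(-14, Rational(-1, 2))), 6) = Mul(Mul(Rational(1, 2), 7), 6) = Mul(Rational(7, 2), 6) = 21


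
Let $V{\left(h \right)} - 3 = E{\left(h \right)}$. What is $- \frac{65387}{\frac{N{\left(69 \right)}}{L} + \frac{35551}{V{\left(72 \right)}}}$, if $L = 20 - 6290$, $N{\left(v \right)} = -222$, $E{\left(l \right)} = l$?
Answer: $- \frac{1024941225}{7430714} \approx -137.93$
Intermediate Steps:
$V{\left(h \right)} = 3 + h$
$L = -6270$ ($L = 20 - 6290 = -6270$)
$- \frac{65387}{\frac{N{\left(69 \right)}}{L} + \frac{35551}{V{\left(72 \right)}}} = - \frac{65387}{- \frac{222}{-6270} + \frac{35551}{3 + 72}} = - \frac{65387}{\left(-222\right) \left(- \frac{1}{6270}\right) + \frac{35551}{75}} = - \frac{65387}{\frac{37}{1045} + 35551 \cdot \frac{1}{75}} = - \frac{65387}{\frac{37}{1045} + \frac{35551}{75}} = - \frac{65387}{\frac{7430714}{15675}} = \left(-65387\right) \frac{15675}{7430714} = - \frac{1024941225}{7430714}$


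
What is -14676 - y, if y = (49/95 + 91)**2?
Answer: -208036536/9025 ≈ -23051.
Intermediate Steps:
y = 75585636/9025 (y = (49*(1/95) + 91)**2 = (49/95 + 91)**2 = (8694/95)**2 = 75585636/9025 ≈ 8375.1)
-14676 - y = -14676 - 1*75585636/9025 = -14676 - 75585636/9025 = -208036536/9025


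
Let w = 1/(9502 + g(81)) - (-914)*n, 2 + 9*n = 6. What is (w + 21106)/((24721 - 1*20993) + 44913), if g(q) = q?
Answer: 1855364639/4195140327 ≈ 0.44227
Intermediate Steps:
n = 4/9 (n = -2/9 + (⅑)*6 = -2/9 + ⅔ = 4/9 ≈ 0.44444)
w = 35035457/86247 (w = 1/(9502 + 81) - (-914)*4/9 = 1/9583 - 1*(-3656/9) = 1/9583 + 3656/9 = 35035457/86247 ≈ 406.22)
(w + 21106)/((24721 - 1*20993) + 44913) = (35035457/86247 + 21106)/((24721 - 1*20993) + 44913) = 1855364639/(86247*((24721 - 20993) + 44913)) = 1855364639/(86247*(3728 + 44913)) = (1855364639/86247)/48641 = (1855364639/86247)*(1/48641) = 1855364639/4195140327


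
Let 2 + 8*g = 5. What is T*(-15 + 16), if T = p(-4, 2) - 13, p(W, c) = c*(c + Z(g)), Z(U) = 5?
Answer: 1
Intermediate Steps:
g = 3/8 (g = -¼ + (⅛)*5 = -¼ + 5/8 = 3/8 ≈ 0.37500)
p(W, c) = c*(5 + c) (p(W, c) = c*(c + 5) = c*(5 + c))
T = 1 (T = 2*(5 + 2) - 13 = 2*7 - 13 = 14 - 13 = 1)
T*(-15 + 16) = 1*(-15 + 16) = 1*1 = 1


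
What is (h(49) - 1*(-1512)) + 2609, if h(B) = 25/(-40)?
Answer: 32963/8 ≈ 4120.4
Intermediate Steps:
h(B) = -5/8 (h(B) = 25*(-1/40) = -5/8)
(h(49) - 1*(-1512)) + 2609 = (-5/8 - 1*(-1512)) + 2609 = (-5/8 + 1512) + 2609 = 12091/8 + 2609 = 32963/8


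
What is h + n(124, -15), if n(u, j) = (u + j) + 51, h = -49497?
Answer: -49337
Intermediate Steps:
n(u, j) = 51 + j + u (n(u, j) = (j + u) + 51 = 51 + j + u)
h + n(124, -15) = -49497 + (51 - 15 + 124) = -49497 + 160 = -49337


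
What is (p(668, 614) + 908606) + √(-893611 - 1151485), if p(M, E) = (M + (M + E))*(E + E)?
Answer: 3303206 + 2*I*√511274 ≈ 3.3032e+6 + 1430.1*I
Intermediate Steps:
p(M, E) = 2*E*(E + 2*M) (p(M, E) = (M + (E + M))*(2*E) = (E + 2*M)*(2*E) = 2*E*(E + 2*M))
(p(668, 614) + 908606) + √(-893611 - 1151485) = (2*614*(614 + 2*668) + 908606) + √(-893611 - 1151485) = (2*614*(614 + 1336) + 908606) + √(-2045096) = (2*614*1950 + 908606) + 2*I*√511274 = (2394600 + 908606) + 2*I*√511274 = 3303206 + 2*I*√511274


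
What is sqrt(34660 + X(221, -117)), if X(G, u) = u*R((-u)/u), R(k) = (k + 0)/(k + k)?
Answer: sqrt(138406)/2 ≈ 186.01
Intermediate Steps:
R(k) = 1/2 (R(k) = k/((2*k)) = k*(1/(2*k)) = 1/2)
X(G, u) = u/2 (X(G, u) = u*(1/2) = u/2)
sqrt(34660 + X(221, -117)) = sqrt(34660 + (1/2)*(-117)) = sqrt(34660 - 117/2) = sqrt(69203/2) = sqrt(138406)/2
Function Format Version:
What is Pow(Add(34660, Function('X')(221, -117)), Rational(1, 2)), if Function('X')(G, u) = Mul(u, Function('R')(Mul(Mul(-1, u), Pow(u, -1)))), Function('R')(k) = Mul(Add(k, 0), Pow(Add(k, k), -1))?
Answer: Mul(Rational(1, 2), Pow(138406, Rational(1, 2))) ≈ 186.01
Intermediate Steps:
Function('R')(k) = Rational(1, 2) (Function('R')(k) = Mul(k, Pow(Mul(2, k), -1)) = Mul(k, Mul(Rational(1, 2), Pow(k, -1))) = Rational(1, 2))
Function('X')(G, u) = Mul(Rational(1, 2), u) (Function('X')(G, u) = Mul(u, Rational(1, 2)) = Mul(Rational(1, 2), u))
Pow(Add(34660, Function('X')(221, -117)), Rational(1, 2)) = Pow(Add(34660, Mul(Rational(1, 2), -117)), Rational(1, 2)) = Pow(Add(34660, Rational(-117, 2)), Rational(1, 2)) = Pow(Rational(69203, 2), Rational(1, 2)) = Mul(Rational(1, 2), Pow(138406, Rational(1, 2)))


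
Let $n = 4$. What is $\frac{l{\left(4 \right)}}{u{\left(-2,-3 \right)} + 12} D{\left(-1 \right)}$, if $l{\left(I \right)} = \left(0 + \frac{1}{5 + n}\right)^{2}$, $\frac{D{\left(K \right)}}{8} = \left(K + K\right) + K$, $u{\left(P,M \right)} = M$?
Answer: $- \frac{8}{243} \approx -0.032922$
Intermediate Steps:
$D{\left(K \right)} = 24 K$ ($D{\left(K \right)} = 8 \left(\left(K + K\right) + K\right) = 8 \left(2 K + K\right) = 8 \cdot 3 K = 24 K$)
$l{\left(I \right)} = \frac{1}{81}$ ($l{\left(I \right)} = \left(0 + \frac{1}{5 + 4}\right)^{2} = \left(0 + \frac{1}{9}\right)^{2} = \left(\frac{1}{9}\right)^{2} = \frac{1}{81}$)
$\frac{l{\left(4 \right)}}{u{\left(-2,-3 \right)} + 12} D{\left(-1 \right)} = \frac{1}{-3 + 12} \cdot \frac{1}{81} \cdot 24 \left(-1\right) = \frac{1}{9} \cdot \frac{1}{81} \left(-24\right) = \frac{1}{729} \left(-24\right) = - \frac{8}{243}$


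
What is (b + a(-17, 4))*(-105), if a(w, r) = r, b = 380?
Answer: -40320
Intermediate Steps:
(b + a(-17, 4))*(-105) = (380 + 4)*(-105) = 384*(-105) = -40320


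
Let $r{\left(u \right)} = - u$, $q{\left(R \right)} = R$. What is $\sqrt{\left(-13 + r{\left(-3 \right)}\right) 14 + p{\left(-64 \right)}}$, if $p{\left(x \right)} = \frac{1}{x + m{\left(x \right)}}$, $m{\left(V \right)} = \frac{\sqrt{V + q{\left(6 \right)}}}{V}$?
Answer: $2 \sqrt{\frac{143376 + 35 i \sqrt{58}}{-4096 - i \sqrt{58}}} \approx 1.2276 \cdot 10^{-6} + 11.833 i$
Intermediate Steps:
$m{\left(V \right)} = \frac{\sqrt{6 + V}}{V}$ ($m{\left(V \right)} = \frac{\sqrt{V + 6}}{V} = \frac{\sqrt{6 + V}}{V}$)
$p{\left(x \right)} = \frac{1}{x + \frac{\sqrt{6 + x}}{x}}$
$\sqrt{\left(-13 + r{\left(-3 \right)}\right) 14 + p{\left(-64 \right)}} = \sqrt{\left(-13 - -3\right) 14 - \frac{64}{\left(-64\right)^{2} + \sqrt{6 - 64}}} = \sqrt{\left(-13 + 3\right) 14 - \frac{64}{4096 + \sqrt{-58}}} = \sqrt{\left(-10\right) 14 - \frac{64}{4096 + i \sqrt{58}}} = \sqrt{-140 - \frac{64}{4096 + i \sqrt{58}}}$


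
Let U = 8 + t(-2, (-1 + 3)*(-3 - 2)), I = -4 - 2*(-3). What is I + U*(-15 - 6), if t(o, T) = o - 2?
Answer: -82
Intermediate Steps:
I = 2 (I = -4 + 6 = 2)
t(o, T) = -2 + o
U = 4 (U = 8 + (-2 - 2) = 8 - 4 = 4)
I + U*(-15 - 6) = 2 + 4*(-15 - 6) = 2 + 4*(-21) = 2 - 84 = -82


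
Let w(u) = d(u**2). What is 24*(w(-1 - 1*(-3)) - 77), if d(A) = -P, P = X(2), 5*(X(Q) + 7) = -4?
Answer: -8304/5 ≈ -1660.8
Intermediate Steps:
X(Q) = -39/5 (X(Q) = -7 + (1/5)*(-4) = -7 - 4/5 = -39/5)
P = -39/5 ≈ -7.8000
d(A) = 39/5 (d(A) = -1*(-39/5) = 39/5)
w(u) = 39/5
24*(w(-1 - 1*(-3)) - 77) = 24*(39/5 - 77) = 24*(-346/5) = -8304/5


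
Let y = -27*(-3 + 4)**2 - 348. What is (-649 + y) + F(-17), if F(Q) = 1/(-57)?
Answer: -58369/57 ≈ -1024.0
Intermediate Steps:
F(Q) = -1/57
y = -375 (y = -27*1**2 - 348 = -27*1 - 348 = -27 - 348 = -375)
(-649 + y) + F(-17) = (-649 - 375) - 1/57 = -1024 - 1/57 = -58369/57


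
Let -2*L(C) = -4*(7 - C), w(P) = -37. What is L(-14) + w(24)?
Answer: 5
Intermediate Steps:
L(C) = 14 - 2*C (L(C) = -(-2)*(7 - C) = -(-28 + 4*C)/2 = 14 - 2*C)
L(-14) + w(24) = (14 - 2*(-14)) - 37 = (14 + 28) - 37 = 42 - 37 = 5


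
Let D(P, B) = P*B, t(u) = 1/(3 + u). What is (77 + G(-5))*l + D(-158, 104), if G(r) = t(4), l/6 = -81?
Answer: -377464/7 ≈ -53923.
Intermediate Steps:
l = -486 (l = 6*(-81) = -486)
D(P, B) = B*P
G(r) = ⅐ (G(r) = 1/(3 + 4) = 1/7 = ⅐)
(77 + G(-5))*l + D(-158, 104) = (77 + ⅐)*(-486) + 104*(-158) = (540/7)*(-486) - 16432 = -262440/7 - 16432 = -377464/7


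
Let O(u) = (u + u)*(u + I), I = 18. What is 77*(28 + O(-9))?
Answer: -10318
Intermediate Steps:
O(u) = 2*u*(18 + u) (O(u) = (u + u)*(u + 18) = (2*u)*(18 + u) = 2*u*(18 + u))
77*(28 + O(-9)) = 77*(28 + 2*(-9)*(18 - 9)) = 77*(28 + 2*(-9)*9) = 77*(28 - 162) = 77*(-134) = -10318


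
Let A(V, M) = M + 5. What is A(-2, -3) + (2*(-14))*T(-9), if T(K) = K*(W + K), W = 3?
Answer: -1510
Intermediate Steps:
A(V, M) = 5 + M
T(K) = K*(3 + K)
A(-2, -3) + (2*(-14))*T(-9) = (5 - 3) + (2*(-14))*(-9*(3 - 9)) = 2 - (-252)*(-6) = 2 - 28*54 = 2 - 1512 = -1510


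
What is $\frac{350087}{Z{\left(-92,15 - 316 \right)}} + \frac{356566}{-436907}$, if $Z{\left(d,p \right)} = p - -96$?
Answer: $- \frac{153028556939}{89565935} \approx -1708.6$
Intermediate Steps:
$Z{\left(d,p \right)} = 96 + p$ ($Z{\left(d,p \right)} = p + 96 = 96 + p$)
$\frac{350087}{Z{\left(-92,15 - 316 \right)}} + \frac{356566}{-436907} = \frac{350087}{96 + \left(15 - 316\right)} + \frac{356566}{-436907} = \frac{350087}{96 + \left(15 - 316\right)} + 356566 \left(- \frac{1}{436907}\right) = \frac{350087}{96 - 301} - \frac{356566}{436907} = \frac{350087}{-205} - \frac{356566}{436907} = 350087 \left(- \frac{1}{205}\right) - \frac{356566}{436907} = - \frac{350087}{205} - \frac{356566}{436907} = - \frac{153028556939}{89565935}$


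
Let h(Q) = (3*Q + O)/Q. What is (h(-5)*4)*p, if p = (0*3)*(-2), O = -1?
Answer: 0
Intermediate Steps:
p = 0 (p = 0*(-2) = 0)
h(Q) = (-1 + 3*Q)/Q (h(Q) = (3*Q - 1)/Q = (-1 + 3*Q)/Q)
(h(-5)*4)*p = ((3 - 1/(-5))*4)*0 = ((3 - 1*(-⅕))*4)*0 = ((3 + ⅕)*4)*0 = ((16/5)*4)*0 = (64/5)*0 = 0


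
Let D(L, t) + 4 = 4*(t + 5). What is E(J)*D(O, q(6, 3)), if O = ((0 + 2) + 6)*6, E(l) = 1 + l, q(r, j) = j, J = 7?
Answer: 224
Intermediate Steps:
O = 48 (O = (2 + 6)*6 = 8*6 = 48)
D(L, t) = 16 + 4*t (D(L, t) = -4 + 4*(t + 5) = -4 + 4*(5 + t) = -4 + (20 + 4*t) = 16 + 4*t)
E(J)*D(O, q(6, 3)) = (1 + 7)*(16 + 4*3) = 8*(16 + 12) = 8*28 = 224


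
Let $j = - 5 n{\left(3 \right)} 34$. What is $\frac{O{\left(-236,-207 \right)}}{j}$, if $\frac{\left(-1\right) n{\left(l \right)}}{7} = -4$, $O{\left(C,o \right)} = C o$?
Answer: $- \frac{12213}{1190} \approx -10.263$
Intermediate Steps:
$n{\left(l \right)} = 28$ ($n{\left(l \right)} = \left(-7\right) \left(-4\right) = 28$)
$j = -4760$ ($j = \left(-5\right) 28 \cdot 34 = \left(-140\right) 34 = -4760$)
$\frac{O{\left(-236,-207 \right)}}{j} = \frac{\left(-236\right) \left(-207\right)}{-4760} = 48852 \left(- \frac{1}{4760}\right) = - \frac{12213}{1190}$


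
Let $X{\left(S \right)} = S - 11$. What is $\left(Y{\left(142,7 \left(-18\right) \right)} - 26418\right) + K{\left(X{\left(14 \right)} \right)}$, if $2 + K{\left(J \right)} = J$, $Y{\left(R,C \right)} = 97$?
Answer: $-26320$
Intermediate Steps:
$X{\left(S \right)} = -11 + S$
$K{\left(J \right)} = -2 + J$
$\left(Y{\left(142,7 \left(-18\right) \right)} - 26418\right) + K{\left(X{\left(14 \right)} \right)} = \left(97 - 26418\right) + \left(-2 + \left(-11 + 14\right)\right) = -26321 + \left(-2 + 3\right) = -26321 + 1 = -26320$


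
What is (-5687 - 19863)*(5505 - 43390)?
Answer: 967961750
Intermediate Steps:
(-5687 - 19863)*(5505 - 43390) = -25550*(-37885) = 967961750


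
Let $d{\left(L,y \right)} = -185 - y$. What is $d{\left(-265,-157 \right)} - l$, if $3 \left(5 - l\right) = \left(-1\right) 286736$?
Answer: $- \frac{286835}{3} \approx -95612.0$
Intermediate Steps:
$l = \frac{286751}{3}$ ($l = 5 - \frac{\left(-1\right) 286736}{3} = 5 - - \frac{286736}{3} = 5 + \frac{286736}{3} = \frac{286751}{3} \approx 95584.0$)
$d{\left(-265,-157 \right)} - l = \left(-185 - -157\right) - \frac{286751}{3} = \left(-185 + 157\right) - \frac{286751}{3} = -28 - \frac{286751}{3} = - \frac{286835}{3}$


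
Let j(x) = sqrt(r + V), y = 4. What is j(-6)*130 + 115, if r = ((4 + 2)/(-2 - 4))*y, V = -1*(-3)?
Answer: 115 + 130*I ≈ 115.0 + 130.0*I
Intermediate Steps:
V = 3
r = -4 (r = ((4 + 2)/(-2 - 4))*4 = (6/(-6))*4 = (6*(-1/6))*4 = -1*4 = -4)
j(x) = I (j(x) = sqrt(-4 + 3) = sqrt(-1) = I)
j(-6)*130 + 115 = I*130 + 115 = 130*I + 115 = 115 + 130*I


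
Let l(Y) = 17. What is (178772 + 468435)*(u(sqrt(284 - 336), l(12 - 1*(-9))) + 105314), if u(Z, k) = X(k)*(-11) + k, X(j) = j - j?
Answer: 68170960517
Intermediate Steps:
X(j) = 0
u(Z, k) = k (u(Z, k) = 0*(-11) + k = 0 + k = k)
(178772 + 468435)*(u(sqrt(284 - 336), l(12 - 1*(-9))) + 105314) = (178772 + 468435)*(17 + 105314) = 647207*105331 = 68170960517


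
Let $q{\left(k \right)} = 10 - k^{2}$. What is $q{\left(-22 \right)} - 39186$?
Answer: $-39660$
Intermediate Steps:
$q{\left(-22 \right)} - 39186 = \left(10 - \left(-22\right)^{2}\right) - 39186 = \left(10 - 484\right) - 39186 = -474 - 39186 = -39660$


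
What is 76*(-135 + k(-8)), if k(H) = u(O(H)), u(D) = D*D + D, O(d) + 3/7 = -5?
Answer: -413212/49 ≈ -8432.9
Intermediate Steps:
O(d) = -38/7 (O(d) = -3/7 - 5 = -38/7)
u(D) = D + D**2 (u(D) = D**2 + D = D + D**2)
k(H) = 1178/49 (k(H) = -38*(1 - 38/7)/7 = -38/7*(-31/7) = 1178/49)
76*(-135 + k(-8)) = 76*(-135 + 1178/49) = 76*(-5437/49) = -413212/49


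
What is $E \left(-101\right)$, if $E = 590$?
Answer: $-59590$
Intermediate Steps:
$E \left(-101\right) = 590 \left(-101\right) = -59590$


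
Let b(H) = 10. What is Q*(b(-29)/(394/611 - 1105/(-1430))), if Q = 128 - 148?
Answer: -537680/3811 ≈ -141.09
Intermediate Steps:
Q = -20
Q*(b(-29)/(394/611 - 1105/(-1430))) = -200/(394/611 - 1105/(-1430)) = -200/(394*(1/611) - 1105*(-1/1430)) = -200/(394/611 + 17/22) = -200/19055/13442 = -200*13442/19055 = -20*26884/3811 = -537680/3811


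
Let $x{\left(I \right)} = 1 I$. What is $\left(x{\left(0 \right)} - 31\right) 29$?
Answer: $-899$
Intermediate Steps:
$x{\left(I \right)} = I$
$\left(x{\left(0 \right)} - 31\right) 29 = \left(0 - 31\right) 29 = \left(-31\right) 29 = -899$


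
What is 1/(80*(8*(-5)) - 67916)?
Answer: -1/71116 ≈ -1.4062e-5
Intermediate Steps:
1/(80*(8*(-5)) - 67916) = 1/(80*(-40) - 67916) = 1/(-3200 - 67916) = 1/(-71116) = -1/71116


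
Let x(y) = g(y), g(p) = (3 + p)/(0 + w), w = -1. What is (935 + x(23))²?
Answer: 826281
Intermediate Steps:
g(p) = -3 - p (g(p) = (3 + p)/(0 - 1) = (3 + p)/(-1) = (3 + p)*(-1) = -3 - p)
x(y) = -3 - y
(935 + x(23))² = (935 + (-3 - 1*23))² = (935 + (-3 - 23))² = (935 - 26)² = 909² = 826281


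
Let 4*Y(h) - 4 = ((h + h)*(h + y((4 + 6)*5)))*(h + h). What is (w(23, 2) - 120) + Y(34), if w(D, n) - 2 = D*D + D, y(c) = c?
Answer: 97539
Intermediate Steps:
w(D, n) = 2 + D + D² (w(D, n) = 2 + (D*D + D) = 2 + (D² + D) = 2 + (D + D²) = 2 + D + D²)
Y(h) = 1 + h²*(50 + h) (Y(h) = 1 + (((h + h)*(h + (4 + 6)*5))*(h + h))/4 = 1 + (((2*h)*(h + 10*5))*(2*h))/4 = 1 + (((2*h)*(h + 50))*(2*h))/4 = 1 + (((2*h)*(50 + h))*(2*h))/4 = 1 + ((2*h*(50 + h))*(2*h))/4 = 1 + (4*h²*(50 + h))/4 = 1 + h²*(50 + h))
(w(23, 2) - 120) + Y(34) = ((2 + 23 + 23²) - 120) + (1 + 34³ + 50*34²) = ((2 + 23 + 529) - 120) + (1 + 39304 + 50*1156) = (554 - 120) + (1 + 39304 + 57800) = 434 + 97105 = 97539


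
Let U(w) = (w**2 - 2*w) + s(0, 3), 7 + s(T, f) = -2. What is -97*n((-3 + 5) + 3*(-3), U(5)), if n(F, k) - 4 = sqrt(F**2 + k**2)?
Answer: -388 - 97*sqrt(85) ≈ -1282.3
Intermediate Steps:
s(T, f) = -9 (s(T, f) = -7 - 2 = -9)
U(w) = -9 + w**2 - 2*w (U(w) = (w**2 - 2*w) - 9 = -9 + w**2 - 2*w)
n(F, k) = 4 + sqrt(F**2 + k**2)
-97*n((-3 + 5) + 3*(-3), U(5)) = -97*(4 + sqrt(((-3 + 5) + 3*(-3))**2 + (-9 + 5**2 - 2*5)**2)) = -97*(4 + sqrt((2 - 9)**2 + (-9 + 25 - 10)**2)) = -97*(4 + sqrt((-7)**2 + 6**2)) = -97*(4 + sqrt(49 + 36)) = -97*(4 + sqrt(85)) = -388 - 97*sqrt(85)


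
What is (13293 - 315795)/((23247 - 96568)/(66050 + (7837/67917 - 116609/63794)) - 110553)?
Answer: 28855385818737382850/10545654247345321761 ≈ 2.7362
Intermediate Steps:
(13293 - 315795)/((23247 - 96568)/(66050 + (7837/67917 - 116609/63794)) - 110553) = -302502/(-73321/(66050 + (7837*(1/67917) - 116609*1/63794)) - 110553) = -302502/(-73321/(66050 + (7837/67917 - 116609/63794)) - 110553) = -302502/(-73321/(66050 - 7419779875/4332697098) - 110553) = -302502/(-73321/286167223543025/4332697098 - 110553) = -302502/(-73321*4332697098/286167223543025 - 110553) = -302502/(-317677683922458/286167223543025 - 110553) = -302502/(-31636962742035965283/286167223543025) = -302502*(-286167223543025/31636962742035965283) = 28855385818737382850/10545654247345321761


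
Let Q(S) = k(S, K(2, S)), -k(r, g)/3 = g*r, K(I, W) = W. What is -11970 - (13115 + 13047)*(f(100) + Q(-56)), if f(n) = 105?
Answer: 243373116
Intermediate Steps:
k(r, g) = -3*g*r
Q(S) = -3*S² (Q(S) = -3*S*S = -3*S²)
-11970 - (13115 + 13047)*(f(100) + Q(-56)) = -11970 - (13115 + 13047)*(105 - 3*(-56)²) = -11970 - 26162*(105 - 3*3136) = -11970 - 26162*(105 - 9408) = -11970 - 26162*(-9303) = -11970 - 1*(-243385086) = -11970 + 243385086 = 243373116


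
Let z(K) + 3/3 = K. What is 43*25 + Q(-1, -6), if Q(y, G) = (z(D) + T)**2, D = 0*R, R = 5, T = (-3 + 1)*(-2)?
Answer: 1084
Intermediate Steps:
T = 4 (T = -2*(-2) = 4)
D = 0 (D = 0*5 = 0)
z(K) = -1 + K
Q(y, G) = 9 (Q(y, G) = ((-1 + 0) + 4)**2 = (-1 + 4)**2 = 3**2 = 9)
43*25 + Q(-1, -6) = 43*25 + 9 = 1075 + 9 = 1084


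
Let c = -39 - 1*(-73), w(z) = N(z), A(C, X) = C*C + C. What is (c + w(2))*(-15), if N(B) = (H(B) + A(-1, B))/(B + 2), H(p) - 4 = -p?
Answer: -1035/2 ≈ -517.50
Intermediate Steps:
A(C, X) = C + C² (A(C, X) = C² + C = C + C²)
H(p) = 4 - p
N(B) = (4 - B)/(2 + B) (N(B) = ((4 - B) - (1 - 1))/(B + 2) = ((4 - B) - 1*0)/(2 + B) = ((4 - B) + 0)/(2 + B) = (4 - B)/(2 + B))
w(z) = (4 - z)/(2 + z)
c = 34 (c = -39 + 73 = 34)
(c + w(2))*(-15) = (34 + (4 - 1*2)/(2 + 2))*(-15) = (34 + (4 - 2)/4)*(-15) = (34 + (¼)*2)*(-15) = (34 + ½)*(-15) = (69/2)*(-15) = -1035/2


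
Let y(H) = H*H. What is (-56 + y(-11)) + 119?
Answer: 184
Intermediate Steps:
y(H) = H²
(-56 + y(-11)) + 119 = (-56 + (-11)²) + 119 = (-56 + 121) + 119 = 65 + 119 = 184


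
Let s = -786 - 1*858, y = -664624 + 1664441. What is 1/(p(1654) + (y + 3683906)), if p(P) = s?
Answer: 1/4682079 ≈ 2.1358e-7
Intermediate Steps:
y = 999817
s = -1644 (s = -786 - 858 = -1644)
p(P) = -1644
1/(p(1654) + (y + 3683906)) = 1/(-1644 + (999817 + 3683906)) = 1/(-1644 + 4683723) = 1/4682079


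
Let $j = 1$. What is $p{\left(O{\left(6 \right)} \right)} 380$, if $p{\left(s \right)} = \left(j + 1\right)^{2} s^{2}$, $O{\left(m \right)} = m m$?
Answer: $1969920$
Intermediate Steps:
$O{\left(m \right)} = m^{2}$
$p{\left(s \right)} = 4 s^{2}$ ($p{\left(s \right)} = \left(1 + 1\right)^{2} s^{2} = 2^{2} s^{2} = 4 s^{2}$)
$p{\left(O{\left(6 \right)} \right)} 380 = 4 \left(6^{2}\right)^{2} \cdot 380 = 4 \cdot 36^{2} \cdot 380 = 4 \cdot 1296 \cdot 380 = 5184 \cdot 380 = 1969920$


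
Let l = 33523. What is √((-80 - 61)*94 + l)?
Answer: √20269 ≈ 142.37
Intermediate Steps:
√((-80 - 61)*94 + l) = √((-80 - 61)*94 + 33523) = √(-141*94 + 33523) = √(-13254 + 33523) = √20269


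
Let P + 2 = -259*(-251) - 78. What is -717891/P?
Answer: -239297/21643 ≈ -11.057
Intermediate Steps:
P = 64929 (P = -2 + (-259*(-251) - 78) = -2 + (65009 - 78) = -2 + 64931 = 64929)
-717891/P = -717891/64929 = -717891*1/64929 = -239297/21643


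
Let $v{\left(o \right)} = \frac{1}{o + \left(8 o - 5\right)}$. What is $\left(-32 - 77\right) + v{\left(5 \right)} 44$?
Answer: $- \frac{1079}{10} \approx -107.9$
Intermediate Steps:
$v{\left(o \right)} = \frac{1}{-5 + 9 o}$ ($v{\left(o \right)} = \frac{1}{o + \left(-5 + 8 o\right)} = \frac{1}{-5 + 9 o}$)
$\left(-32 - 77\right) + v{\left(5 \right)} 44 = \left(-32 - 77\right) + \frac{1}{-5 + 9 \cdot 5} \cdot 44 = \left(-32 - 77\right) + \frac{1}{-5 + 45} \cdot 44 = -109 + \frac{1}{40} \cdot 44 = -109 + \frac{11}{10} = - \frac{1079}{10}$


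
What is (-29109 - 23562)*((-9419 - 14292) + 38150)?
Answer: -760516569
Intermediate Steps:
(-29109 - 23562)*((-9419 - 14292) + 38150) = -52671*(-23711 + 38150) = -52671*14439 = -760516569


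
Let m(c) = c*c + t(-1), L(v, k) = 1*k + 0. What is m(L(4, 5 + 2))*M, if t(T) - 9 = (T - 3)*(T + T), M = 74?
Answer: 4884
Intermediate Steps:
t(T) = 9 + 2*T*(-3 + T) (t(T) = 9 + (T - 3)*(T + T) = 9 + (-3 + T)*(2*T) = 9 + 2*T*(-3 + T))
L(v, k) = k (L(v, k) = k + 0 = k)
m(c) = 17 + c² (m(c) = c*c + (9 - 6*(-1) + 2*(-1)²) = c² + (9 + 6 + 2*1) = c² + (9 + 6 + 2) = c² + 17 = 17 + c²)
m(L(4, 5 + 2))*M = (17 + (5 + 2)²)*74 = (17 + 7²)*74 = (17 + 49)*74 = 66*74 = 4884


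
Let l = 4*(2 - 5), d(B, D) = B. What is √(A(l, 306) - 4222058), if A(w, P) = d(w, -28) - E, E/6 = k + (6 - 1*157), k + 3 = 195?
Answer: 2*I*√1055579 ≈ 2054.8*I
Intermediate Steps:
k = 192 (k = -3 + 195 = 192)
l = -12 (l = 4*(-3) = -12)
E = 246 (E = 6*(192 + (6 - 1*157)) = 6*(192 + (6 - 157)) = 6*(192 - 151) = 6*41 = 246)
A(w, P) = -246 + w (A(w, P) = w - 1*246 = w - 246 = -246 + w)
√(A(l, 306) - 4222058) = √((-246 - 12) - 4222058) = √(-258 - 4222058) = √(-4222316) = 2*I*√1055579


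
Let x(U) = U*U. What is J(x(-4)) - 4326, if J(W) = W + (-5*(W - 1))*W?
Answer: -5510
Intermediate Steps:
x(U) = U²
J(W) = W + W*(5 - 5*W) (J(W) = W + (-5*(-1 + W))*W = W + (5 - 5*W)*W = W + W*(5 - 5*W))
J(x(-4)) - 4326 = (-4)²*(6 - 5*(-4)²) - 4326 = 16*(6 - 5*16) - 4326 = 16*(6 - 80) - 4326 = 16*(-74) - 4326 = -1184 - 4326 = -5510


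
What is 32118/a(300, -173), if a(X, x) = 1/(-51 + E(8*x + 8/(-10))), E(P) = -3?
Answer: -1734372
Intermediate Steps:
a(X, x) = -1/54 (a(X, x) = 1/(-51 - 3) = 1/(-54) = -1/54)
32118/a(300, -173) = 32118/(-1/54) = 32118*(-54) = -1734372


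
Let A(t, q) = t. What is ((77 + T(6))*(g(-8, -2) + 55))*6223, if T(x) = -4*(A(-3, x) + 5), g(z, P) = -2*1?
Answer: 22757511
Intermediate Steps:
g(z, P) = -2
T(x) = -8 (T(x) = -4*(-3 + 5) = -4*2 = -8)
((77 + T(6))*(g(-8, -2) + 55))*6223 = ((77 - 8)*(-2 + 55))*6223 = (69*53)*6223 = 3657*6223 = 22757511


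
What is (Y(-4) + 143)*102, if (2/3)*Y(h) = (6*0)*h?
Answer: 14586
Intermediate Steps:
Y(h) = 0 (Y(h) = 3*((6*0)*h)/2 = 3*(0*h)/2 = (3/2)*0 = 0)
(Y(-4) + 143)*102 = (0 + 143)*102 = 143*102 = 14586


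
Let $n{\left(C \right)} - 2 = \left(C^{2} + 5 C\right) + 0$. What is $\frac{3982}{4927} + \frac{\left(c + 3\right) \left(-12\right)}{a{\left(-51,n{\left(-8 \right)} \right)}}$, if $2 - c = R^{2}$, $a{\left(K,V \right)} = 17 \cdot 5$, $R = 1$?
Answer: $\frac{101974}{418795} \approx 0.24349$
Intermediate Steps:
$n{\left(C \right)} = 2 + C^{2} + 5 C$ ($n{\left(C \right)} = 2 + \left(\left(C^{2} + 5 C\right) + 0\right) = 2 + \left(C^{2} + 5 C\right) = 2 + C^{2} + 5 C$)
$a{\left(K,V \right)} = 85$
$c = 1$ ($c = 2 - 1^{2} = 2 - 1 = 1$)
$\frac{3982}{4927} + \frac{\left(c + 3\right) \left(-12\right)}{a{\left(-51,n{\left(-8 \right)} \right)}} = \frac{3982}{4927} + \frac{\left(1 + 3\right) \left(-12\right)}{85} = 3982 \cdot \frac{1}{4927} + 4 \left(-12\right) \frac{1}{85} = \frac{3982}{4927} - \frac{48}{85} = \frac{101974}{418795}$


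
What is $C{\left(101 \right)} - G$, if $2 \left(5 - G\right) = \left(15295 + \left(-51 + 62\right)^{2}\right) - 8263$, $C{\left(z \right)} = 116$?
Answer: $\frac{7375}{2} \approx 3687.5$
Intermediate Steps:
$G = - \frac{7143}{2}$ ($G = 5 - \frac{\left(15295 + \left(-51 + 62\right)^{2}\right) - 8263}{2} = 5 - \frac{\left(15295 + 11^{2}\right) - 8263}{2} = 5 - \frac{\left(15295 + 121\right) - 8263}{2} = 5 - \frac{15416 - 8263}{2} = 5 - \frac{7153}{2} = - \frac{7143}{2} \approx -3571.5$)
$C{\left(101 \right)} - G = 116 - - \frac{7143}{2} = 116 + \frac{7143}{2} = \frac{7375}{2}$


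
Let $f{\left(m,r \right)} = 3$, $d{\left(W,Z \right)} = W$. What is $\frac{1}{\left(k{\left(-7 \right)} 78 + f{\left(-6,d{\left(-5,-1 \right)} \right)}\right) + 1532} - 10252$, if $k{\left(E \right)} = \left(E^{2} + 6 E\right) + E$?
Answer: $- \frac{15736819}{1535} \approx -10252.0$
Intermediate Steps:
$k{\left(E \right)} = E^{2} + 7 E$
$\frac{1}{\left(k{\left(-7 \right)} 78 + f{\left(-6,d{\left(-5,-1 \right)} \right)}\right) + 1532} - 10252 = \frac{1}{\left(- 7 \left(7 - 7\right) 78 + 3\right) + 1532} - 10252 = \frac{1}{\left(\left(-7\right) 0 \cdot 78 + 3\right) + 1532} - 10252 = \frac{1}{\left(0 \cdot 78 + 3\right) + 1532} - 10252 = \frac{1}{\left(0 + 3\right) + 1532} - 10252 = \frac{1}{3 + 1532} - 10252 = \frac{1}{1535} - 10252 = - \frac{15736819}{1535}$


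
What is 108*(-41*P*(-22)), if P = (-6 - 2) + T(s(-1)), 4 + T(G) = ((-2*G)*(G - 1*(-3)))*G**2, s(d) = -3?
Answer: -1168992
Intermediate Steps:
T(G) = -4 - 2*G**3*(3 + G) (T(G) = -4 + ((-2*G)*(G - 1*(-3)))*G**2 = -4 + ((-2*G)*(G + 3))*G**2 = -4 + ((-2*G)*(3 + G))*G**2 = -4 + (-2*G*(3 + G))*G**2 = -4 - 2*G**3*(3 + G))
P = -12 (P = (-6 - 2) + (-4 - 6*(-3)**3 - 2*(-3)**4) = -8 + (-4 - 6*(-27) - 2*81) = -8 + (-4 + 162 - 162) = -8 - 4 = -12)
108*(-41*P*(-22)) = 108*(-41*(-12)*(-22)) = 108*(492*(-22)) = 108*(-10824) = -1168992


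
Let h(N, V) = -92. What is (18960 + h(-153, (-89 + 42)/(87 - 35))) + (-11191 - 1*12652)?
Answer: -4975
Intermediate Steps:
(18960 + h(-153, (-89 + 42)/(87 - 35))) + (-11191 - 1*12652) = (18960 - 92) + (-11191 - 1*12652) = 18868 + (-11191 - 12652) = 18868 - 23843 = -4975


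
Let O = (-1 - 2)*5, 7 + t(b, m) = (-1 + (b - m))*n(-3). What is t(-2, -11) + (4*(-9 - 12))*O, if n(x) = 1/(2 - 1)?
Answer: 1261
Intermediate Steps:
n(x) = 1 (n(x) = 1/1 = 1)
t(b, m) = -8 + b - m (t(b, m) = -7 + (-1 + (b - m))*1 = -7 + (-1 + b - m)*1 = -7 + (-1 + b - m) = -8 + b - m)
O = -15 (O = -3*5 = -15)
t(-2, -11) + (4*(-9 - 12))*O = (-8 - 2 - 1*(-11)) + (4*(-9 - 12))*(-15) = (-8 - 2 + 11) + (4*(-21))*(-15) = 1 - 84*(-15) = 1 + 1260 = 1261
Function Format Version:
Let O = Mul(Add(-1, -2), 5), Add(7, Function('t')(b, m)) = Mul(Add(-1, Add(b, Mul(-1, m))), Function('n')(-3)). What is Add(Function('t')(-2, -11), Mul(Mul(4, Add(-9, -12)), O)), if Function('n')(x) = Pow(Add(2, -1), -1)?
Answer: 1261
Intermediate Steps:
Function('n')(x) = 1 (Function('n')(x) = Pow(1, -1) = 1)
Function('t')(b, m) = Add(-8, b, Mul(-1, m)) (Function('t')(b, m) = Add(-7, Mul(Add(-1, Add(b, Mul(-1, m))), 1)) = Add(-7, Mul(Add(-1, b, Mul(-1, m)), 1)) = Add(-7, Add(-1, b, Mul(-1, m))) = Add(-8, b, Mul(-1, m)))
O = -15 (O = Mul(-3, 5) = -15)
Add(Function('t')(-2, -11), Mul(Mul(4, Add(-9, -12)), O)) = Add(Add(-8, -2, Mul(-1, -11)), Mul(Mul(4, Add(-9, -12)), -15)) = Add(Add(-8, -2, 11), Mul(Mul(4, -21), -15)) = Add(1, Mul(-84, -15)) = Add(1, 1260) = 1261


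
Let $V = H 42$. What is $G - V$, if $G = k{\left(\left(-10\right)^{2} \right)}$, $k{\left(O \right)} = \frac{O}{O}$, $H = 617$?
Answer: $-25913$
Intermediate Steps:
$k{\left(O \right)} = 1$
$G = 1$
$V = 25914$ ($V = 617 \cdot 42 = 25914$)
$G - V = 1 - 25914 = -25913$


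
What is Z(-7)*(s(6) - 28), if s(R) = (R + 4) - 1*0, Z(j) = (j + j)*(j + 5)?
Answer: -504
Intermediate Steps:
Z(j) = 2*j*(5 + j) (Z(j) = (2*j)*(5 + j) = 2*j*(5 + j))
s(R) = 4 + R (s(R) = (4 + R) + 0 = 4 + R)
Z(-7)*(s(6) - 28) = (2*(-7)*(5 - 7))*((4 + 6) - 28) = (2*(-7)*(-2))*(10 - 28) = 28*(-18) = -504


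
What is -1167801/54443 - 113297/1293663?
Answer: -1516909173634/70430894709 ≈ -21.538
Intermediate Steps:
-1167801/54443 - 113297/1293663 = -1516909173634/70430894709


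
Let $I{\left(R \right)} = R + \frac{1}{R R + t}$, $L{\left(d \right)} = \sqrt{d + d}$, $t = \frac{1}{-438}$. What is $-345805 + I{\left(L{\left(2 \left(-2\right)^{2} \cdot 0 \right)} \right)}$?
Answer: $-346243$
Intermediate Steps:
$t = - \frac{1}{438} \approx -0.0022831$
$L{\left(d \right)} = \sqrt{2} \sqrt{d}$ ($L{\left(d \right)} = \sqrt{2 d} = \sqrt{2} \sqrt{d}$)
$I{\left(R \right)} = R + \frac{1}{- \frac{1}{438} + R^{2}}$ ($I{\left(R \right)} = R + \frac{1}{R R - \frac{1}{438}} = R + \frac{1}{R^{2} - \frac{1}{438}} = R + \frac{1}{- \frac{1}{438} + R^{2}}$)
$-345805 + I{\left(L{\left(2 \left(-2\right)^{2} \cdot 0 \right)} \right)} = -345805 + \frac{438 - \sqrt{2} \sqrt{2 \left(-2\right)^{2} \cdot 0} + 438 \left(\sqrt{2} \sqrt{2 \left(-2\right)^{2} \cdot 0}\right)^{3}}{-1 + 438 \left(\sqrt{2} \sqrt{2 \left(-2\right)^{2} \cdot 0}\right)^{2}} = -345805 + \frac{438 - \sqrt{2} \sqrt{2 \cdot 4 \cdot 0} + 438 \left(\sqrt{2} \sqrt{2 \cdot 4 \cdot 0}\right)^{3}}{-1 + 438 \left(\sqrt{2} \sqrt{2 \cdot 4 \cdot 0}\right)^{2}} = -345805 + \frac{438 - \sqrt{2} \sqrt{8 \cdot 0} + 438 \left(\sqrt{2} \sqrt{8 \cdot 0}\right)^{3}}{-1 + 438 \left(\sqrt{2} \sqrt{8 \cdot 0}\right)^{2}} = -345805 + \frac{438 - \sqrt{2} \sqrt{0} + 438 \left(\sqrt{2} \sqrt{0}\right)^{3}}{-1 + 438 \left(\sqrt{2} \sqrt{0}\right)^{2}} = -345805 + \frac{438 - \sqrt{2} \cdot 0 + 438 \left(\sqrt{2} \cdot 0\right)^{3}}{-1 + 438 \left(\sqrt{2} \cdot 0\right)^{2}} = -345805 + \frac{438 - 0 + 438 \cdot 0^{3}}{-1 + 438 \cdot 0^{2}} = -345805 + \frac{438 + 0 + 438 \cdot 0}{-1 + 438 \cdot 0} = -345805 + \frac{438 + 0 + 0}{-1 + 0} = -345805 + \frac{1}{-1} \cdot 438 = -345805 - 438 = -346243$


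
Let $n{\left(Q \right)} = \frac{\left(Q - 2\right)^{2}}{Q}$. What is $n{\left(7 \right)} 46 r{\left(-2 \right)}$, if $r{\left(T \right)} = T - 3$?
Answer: $- \frac{5750}{7} \approx -821.43$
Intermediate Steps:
$r{\left(T \right)} = -3 + T$
$n{\left(Q \right)} = \frac{\left(-2 + Q\right)^{2}}{Q}$
$n{\left(7 \right)} 46 r{\left(-2 \right)} = \frac{\left(-2 + 7\right)^{2}}{7} \cdot 46 \left(-3 - 2\right) = \frac{5^{2}}{7} \cdot 46 \left(-5\right) = \frac{1}{7} \cdot 25 \cdot 46 \left(-5\right) = \frac{25}{7} \cdot 46 \left(-5\right) = \frac{1150}{7} \left(-5\right) = - \frac{5750}{7}$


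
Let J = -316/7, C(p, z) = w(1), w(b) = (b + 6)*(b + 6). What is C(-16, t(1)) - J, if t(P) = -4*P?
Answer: 659/7 ≈ 94.143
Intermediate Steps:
w(b) = (6 + b)² (w(b) = (6 + b)*(6 + b) = (6 + b)²)
C(p, z) = 49 (C(p, z) = (6 + 1)² = 7² = 49)
J = -316/7 (J = -316*⅐ = -316/7 ≈ -45.143)
C(-16, t(1)) - J = 49 - 1*(-316/7) = 49 + 316/7 = 659/7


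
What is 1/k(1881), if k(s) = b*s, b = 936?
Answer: 1/1760616 ≈ 5.6798e-7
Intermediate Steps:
k(s) = 936*s
1/k(1881) = 1/(936*1881) = 1/1760616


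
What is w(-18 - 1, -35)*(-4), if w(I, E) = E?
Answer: 140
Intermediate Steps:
w(-18 - 1, -35)*(-4) = -35*(-4) = 140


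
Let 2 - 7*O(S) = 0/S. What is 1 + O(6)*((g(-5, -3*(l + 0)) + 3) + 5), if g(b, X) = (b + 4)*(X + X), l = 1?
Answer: 5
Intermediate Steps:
g(b, X) = 2*X*(4 + b) (g(b, X) = (4 + b)*(2*X) = 2*X*(4 + b))
O(S) = 2/7 (O(S) = 2/7 - 0/S = 2/7 - ⅐*0 = 2/7 + 0 = 2/7)
1 + O(6)*((g(-5, -3*(l + 0)) + 3) + 5) = 1 + 2*((2*(-3*(1 + 0))*(4 - 5) + 3) + 5)/7 = 1 + 2*((2*(-3*1)*(-1) + 3) + 5)/7 = 1 + 2*((2*(-3)*(-1) + 3) + 5)/7 = 1 + 2*((6 + 3) + 5)/7 = 1 + 2*(9 + 5)/7 = 1 + (2/7)*14 = 1 + 4 = 5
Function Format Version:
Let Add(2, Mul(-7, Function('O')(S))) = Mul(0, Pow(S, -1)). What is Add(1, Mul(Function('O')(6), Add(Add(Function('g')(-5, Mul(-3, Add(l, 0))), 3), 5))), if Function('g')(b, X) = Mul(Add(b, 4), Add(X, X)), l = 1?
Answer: 5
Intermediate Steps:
Function('g')(b, X) = Mul(2, X, Add(4, b)) (Function('g')(b, X) = Mul(Add(4, b), Mul(2, X)) = Mul(2, X, Add(4, b)))
Function('O')(S) = Rational(2, 7) (Function('O')(S) = Add(Rational(2, 7), Mul(Rational(-1, 7), Mul(0, Pow(S, -1)))) = Add(Rational(2, 7), Mul(Rational(-1, 7), 0)) = Add(Rational(2, 7), 0) = Rational(2, 7))
Add(1, Mul(Function('O')(6), Add(Add(Function('g')(-5, Mul(-3, Add(l, 0))), 3), 5))) = Add(1, Mul(Rational(2, 7), Add(Add(Mul(2, Mul(-3, Add(1, 0)), Add(4, -5)), 3), 5))) = Add(1, Mul(Rational(2, 7), Add(Add(Mul(2, Mul(-3, 1), -1), 3), 5))) = Add(1, Mul(Rational(2, 7), Add(Add(Mul(2, -3, -1), 3), 5))) = Add(1, Mul(Rational(2, 7), Add(Add(6, 3), 5))) = Add(1, Mul(Rational(2, 7), Add(9, 5))) = Add(1, Mul(Rational(2, 7), 14)) = Add(1, 4) = 5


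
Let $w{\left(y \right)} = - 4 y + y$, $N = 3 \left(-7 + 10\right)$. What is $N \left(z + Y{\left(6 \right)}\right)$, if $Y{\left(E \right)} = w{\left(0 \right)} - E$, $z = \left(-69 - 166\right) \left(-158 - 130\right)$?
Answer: $609066$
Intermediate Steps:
$N = 9$ ($N = 3 \cdot 3 = 9$)
$w{\left(y \right)} = - 3 y$
$z = 67680$ ($z = \left(-235\right) \left(-288\right) = 67680$)
$Y{\left(E \right)} = - E$ ($Y{\left(E \right)} = \left(-3\right) 0 - E = 0 - E = - E$)
$N \left(z + Y{\left(6 \right)}\right) = 9 \left(67680 - 6\right) = 9 \cdot 67674 = 609066$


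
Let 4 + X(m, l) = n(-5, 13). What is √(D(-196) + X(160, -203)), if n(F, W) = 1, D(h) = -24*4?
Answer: 3*I*√11 ≈ 9.9499*I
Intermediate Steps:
D(h) = -96
X(m, l) = -3 (X(m, l) = -4 + 1 = -3)
√(D(-196) + X(160, -203)) = √(-96 - 3) = √(-99) = 3*I*√11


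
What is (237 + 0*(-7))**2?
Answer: 56169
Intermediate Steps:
(237 + 0*(-7))**2 = (237 + 0)**2 = 237**2 = 56169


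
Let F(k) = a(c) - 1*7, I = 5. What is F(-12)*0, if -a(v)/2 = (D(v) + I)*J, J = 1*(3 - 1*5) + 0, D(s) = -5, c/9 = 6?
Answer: 0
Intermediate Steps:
c = 54 (c = 9*6 = 54)
J = -2 (J = 1*(3 - 5) + 0 = 1*(-2) + 0 = -2 + 0 = -2)
a(v) = 0 (a(v) = -2*(-5 + 5)*(-2) = -0*(-2) = -2*0 = 0)
F(k) = -7 (F(k) = 0 - 1*7 = 0 - 7 = -7)
F(-12)*0 = -7*0 = 0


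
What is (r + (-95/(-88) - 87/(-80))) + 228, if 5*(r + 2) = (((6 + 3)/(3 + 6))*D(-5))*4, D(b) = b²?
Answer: 218387/880 ≈ 248.17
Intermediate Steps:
r = 18 (r = -2 + ((((6 + 3)/(3 + 6))*(-5)²)*4)/5 = -2 + (((9/9)*25)*4)/5 = -2 + (((9*(⅑))*25)*4)/5 = -2 + ((1*25)*4)/5 = -2 + (25*4)/5 = -2 + (⅕)*100 = -2 + 20 = 18)
(r + (-95/(-88) - 87/(-80))) + 228 = (18 + (-95/(-88) - 87/(-80))) + 228 = (18 + (-95*(-1/88) - 87*(-1/80))) + 228 = (18 + (95/88 + 87/80)) + 228 = (18 + 1907/880) + 228 = 17747/880 + 228 = 218387/880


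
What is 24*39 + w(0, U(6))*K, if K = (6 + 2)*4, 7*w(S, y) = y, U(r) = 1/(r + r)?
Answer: 19664/21 ≈ 936.38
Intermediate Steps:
U(r) = 1/(2*r)
w(S, y) = y/7
K = 32 (K = 8*4 = 32)
24*39 + w(0, U(6))*K = 24*39 + (((½)/6)/7)*32 = 936 + (((½)*(⅙))/7)*32 = 936 + ((⅐)*(1/12))*32 = 936 + (1/84)*32 = 936 + 8/21 = 19664/21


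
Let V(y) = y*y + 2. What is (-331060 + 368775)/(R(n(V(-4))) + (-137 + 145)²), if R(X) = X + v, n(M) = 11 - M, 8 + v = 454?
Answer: 37715/503 ≈ 74.980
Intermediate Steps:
v = 446 (v = -8 + 454 = 446)
V(y) = 2 + y² (V(y) = y² + 2 = 2 + y²)
R(X) = 446 + X (R(X) = X + 446 = 446 + X)
(-331060 + 368775)/(R(n(V(-4))) + (-137 + 145)²) = (-331060 + 368775)/((446 + (11 - (2 + (-4)²))) + (-137 + 145)²) = 37715/((446 + (11 - (2 + 16))) + 8²) = 37715/((446 + (11 - 1*18)) + 64) = 37715/((446 + (11 - 18)) + 64) = 37715/((446 - 7) + 64) = 37715/(439 + 64) = 37715/503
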